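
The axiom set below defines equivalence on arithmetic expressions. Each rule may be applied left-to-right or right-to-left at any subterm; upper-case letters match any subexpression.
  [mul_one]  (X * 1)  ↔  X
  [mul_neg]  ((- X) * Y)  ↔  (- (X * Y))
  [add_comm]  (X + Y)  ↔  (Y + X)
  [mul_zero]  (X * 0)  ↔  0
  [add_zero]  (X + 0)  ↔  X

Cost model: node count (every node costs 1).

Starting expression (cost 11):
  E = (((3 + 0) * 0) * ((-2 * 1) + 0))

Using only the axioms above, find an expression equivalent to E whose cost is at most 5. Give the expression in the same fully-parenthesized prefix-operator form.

((3 * 0) * -2)   [cost 5]

step 1: add_zero (→) rewrites (3 + 0) into 3, now ((3 * 0) * ((-2 * 1) + 0))
step 2: add_zero (→) rewrites ((-2 * 1) + 0) into (-2 * 1), now ((3 * 0) * (-2 * 1))
step 3: mul_one (→) rewrites (-2 * 1) into -2, reaching cost 5 (bound 5)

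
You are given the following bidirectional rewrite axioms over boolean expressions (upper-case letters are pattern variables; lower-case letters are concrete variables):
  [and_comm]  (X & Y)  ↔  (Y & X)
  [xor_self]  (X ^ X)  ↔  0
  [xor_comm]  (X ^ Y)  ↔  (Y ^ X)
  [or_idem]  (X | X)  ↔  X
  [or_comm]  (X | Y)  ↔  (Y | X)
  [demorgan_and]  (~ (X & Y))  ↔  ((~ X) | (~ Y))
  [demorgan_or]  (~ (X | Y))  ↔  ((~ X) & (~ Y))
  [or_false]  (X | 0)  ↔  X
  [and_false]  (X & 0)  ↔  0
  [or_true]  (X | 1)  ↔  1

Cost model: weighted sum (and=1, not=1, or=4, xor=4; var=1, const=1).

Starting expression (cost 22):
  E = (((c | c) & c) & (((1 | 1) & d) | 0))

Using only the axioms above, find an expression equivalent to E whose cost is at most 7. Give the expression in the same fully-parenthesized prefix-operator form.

((c & c) & (1 & d))   [cost 7]

step 1: or_idem (→) rewrites (c | c) into c, now ((c & c) & (((1 | 1) & d) | 0))
step 2: or_false (→) rewrites (((1 | 1) & d) | 0) into ((1 | 1) & d), now ((c & c) & ((1 | 1) & d))
step 3: or_idem (→) rewrites (1 | 1) into 1, reaching cost 7 (bound 7)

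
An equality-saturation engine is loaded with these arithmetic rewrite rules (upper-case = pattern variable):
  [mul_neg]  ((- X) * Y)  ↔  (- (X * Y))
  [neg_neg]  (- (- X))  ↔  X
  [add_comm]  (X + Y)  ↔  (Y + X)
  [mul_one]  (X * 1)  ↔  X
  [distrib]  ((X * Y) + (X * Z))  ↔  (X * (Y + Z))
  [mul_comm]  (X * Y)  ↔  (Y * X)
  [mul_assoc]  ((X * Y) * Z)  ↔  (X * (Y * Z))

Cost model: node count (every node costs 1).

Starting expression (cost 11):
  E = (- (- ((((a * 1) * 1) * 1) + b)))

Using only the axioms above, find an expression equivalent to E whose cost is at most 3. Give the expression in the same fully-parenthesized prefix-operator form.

(1) (- (- ((((a * 1) * 1) * 1) + b)))  =[neg_neg →]=  ((((a * 1) * 1) * 1) + b)
(2) (((a * 1) * 1) * 1)  =[mul_one →]=  ((a * 1) * 1)    ⊢ (((a * 1) * 1) + b)
(3) (a * 1)  =[mul_one →]=  a    ⊢ ((a * 1) + b)
(4) (a * 1)  =[mul_one →]=  a    ⊢ cost 3, within 3

(a + b)   [cost 3]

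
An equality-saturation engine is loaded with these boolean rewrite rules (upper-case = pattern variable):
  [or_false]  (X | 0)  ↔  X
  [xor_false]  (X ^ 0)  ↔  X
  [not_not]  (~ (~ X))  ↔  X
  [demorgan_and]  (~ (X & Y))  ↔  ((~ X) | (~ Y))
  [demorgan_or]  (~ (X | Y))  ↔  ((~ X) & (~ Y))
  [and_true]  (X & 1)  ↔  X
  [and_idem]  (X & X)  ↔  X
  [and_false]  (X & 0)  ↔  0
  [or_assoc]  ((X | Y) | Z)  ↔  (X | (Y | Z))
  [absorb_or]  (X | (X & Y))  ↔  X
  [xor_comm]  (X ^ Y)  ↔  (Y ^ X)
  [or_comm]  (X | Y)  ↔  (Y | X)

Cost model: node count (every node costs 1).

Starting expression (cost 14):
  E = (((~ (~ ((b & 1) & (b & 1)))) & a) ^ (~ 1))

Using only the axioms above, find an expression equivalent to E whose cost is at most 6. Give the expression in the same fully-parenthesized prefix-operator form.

(1) ((b & 1) & (b & 1))  =[and_idem →]=  (b & 1)    ⊢ (((~ (~ (b & 1))) & a) ^ (~ 1))
(2) (b & 1)  =[and_true →]=  b    ⊢ (((~ (~ b)) & a) ^ (~ 1))
(3) (~ (~ b))  =[not_not →]=  b    ⊢ cost 6, within 6

((b & a) ^ (~ 1))   [cost 6]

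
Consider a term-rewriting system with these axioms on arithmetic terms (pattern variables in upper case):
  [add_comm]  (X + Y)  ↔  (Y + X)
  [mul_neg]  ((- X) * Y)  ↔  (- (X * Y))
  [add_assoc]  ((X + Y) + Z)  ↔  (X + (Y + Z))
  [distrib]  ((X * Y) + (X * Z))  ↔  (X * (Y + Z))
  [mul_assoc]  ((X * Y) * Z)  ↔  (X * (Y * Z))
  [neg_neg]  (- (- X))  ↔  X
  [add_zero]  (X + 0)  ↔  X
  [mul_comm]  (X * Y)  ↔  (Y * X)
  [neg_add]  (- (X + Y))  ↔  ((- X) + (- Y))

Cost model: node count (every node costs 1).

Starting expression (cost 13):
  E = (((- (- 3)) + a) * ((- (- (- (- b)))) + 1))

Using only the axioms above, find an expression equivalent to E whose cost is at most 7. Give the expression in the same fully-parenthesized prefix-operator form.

step 1: neg_neg (→) rewrites (- (- 3)) into 3, now ((3 + a) * ((- (- (- (- b)))) + 1))
step 2: neg_neg (→) rewrites (- (- (- (- b)))) into (- (- b)), now ((3 + a) * ((- (- b)) + 1))
step 3: neg_neg (→) rewrites (- (- b)) into b, reaching cost 7 (bound 7)

((3 + a) * (b + 1))   [cost 7]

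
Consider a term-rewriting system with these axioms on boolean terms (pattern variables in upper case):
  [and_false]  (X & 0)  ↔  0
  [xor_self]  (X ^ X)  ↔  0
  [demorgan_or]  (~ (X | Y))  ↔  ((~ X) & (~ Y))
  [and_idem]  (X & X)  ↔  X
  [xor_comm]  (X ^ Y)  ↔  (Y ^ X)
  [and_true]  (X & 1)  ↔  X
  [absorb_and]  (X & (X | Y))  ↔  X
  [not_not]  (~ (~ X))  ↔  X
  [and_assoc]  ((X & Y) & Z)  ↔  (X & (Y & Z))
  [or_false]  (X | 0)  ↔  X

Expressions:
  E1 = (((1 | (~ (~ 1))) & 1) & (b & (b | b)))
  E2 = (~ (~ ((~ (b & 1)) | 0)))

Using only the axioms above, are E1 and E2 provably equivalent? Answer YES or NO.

The axioms are sound identities: if E1 ↔* E2 then E1 and E2 evaluate identically under any assignment.
Under b=0: E1 evaluates to 0, E2 to 1. Distinct ⇒ no rewrite sequence connects them.

NO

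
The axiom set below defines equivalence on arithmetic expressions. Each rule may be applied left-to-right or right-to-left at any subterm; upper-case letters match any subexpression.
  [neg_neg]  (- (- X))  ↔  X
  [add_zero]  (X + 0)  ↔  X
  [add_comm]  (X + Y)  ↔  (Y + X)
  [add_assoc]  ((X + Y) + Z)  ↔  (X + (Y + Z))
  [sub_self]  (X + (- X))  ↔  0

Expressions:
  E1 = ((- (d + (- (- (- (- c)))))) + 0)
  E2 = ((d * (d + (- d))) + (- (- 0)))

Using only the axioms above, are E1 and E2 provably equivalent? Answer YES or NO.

NO

All listed rules preserve value, hence provable equivalence implies equal values everywhere; look for a separating assignment.
c=0, d=1 gives E1 ↦ -1, E2 ↦ 0; values differ ⇒ not provably equivalent.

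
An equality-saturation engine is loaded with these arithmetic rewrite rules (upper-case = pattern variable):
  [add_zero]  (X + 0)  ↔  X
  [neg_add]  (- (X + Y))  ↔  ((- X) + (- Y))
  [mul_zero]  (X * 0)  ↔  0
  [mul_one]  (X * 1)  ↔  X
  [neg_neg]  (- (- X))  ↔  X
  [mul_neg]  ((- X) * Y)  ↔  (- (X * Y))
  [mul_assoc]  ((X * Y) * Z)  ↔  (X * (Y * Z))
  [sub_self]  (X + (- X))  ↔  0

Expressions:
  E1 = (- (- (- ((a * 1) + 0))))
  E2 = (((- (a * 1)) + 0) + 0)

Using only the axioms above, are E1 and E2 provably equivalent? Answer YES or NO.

1. [neg_neg →] (- (- (- ((a * 1) + 0))))  →  (- ((a * 1) + 0))
2. [mul_one →] (a * 1)  →  a;  E1 = (- (a + 0))
3. [add_zero →] (a + 0)  →  a;  E1 = (- a)
4. [mul_one ←] a  →  (a * 1);  E1 = (- (a * 1))
5. [add_zero ←] (- (a * 1))  →  ((- (a * 1)) + 0)
6. [add_zero ←] (- (a * 1))  →  ((- (a * 1)) + 0);  this is E2

YES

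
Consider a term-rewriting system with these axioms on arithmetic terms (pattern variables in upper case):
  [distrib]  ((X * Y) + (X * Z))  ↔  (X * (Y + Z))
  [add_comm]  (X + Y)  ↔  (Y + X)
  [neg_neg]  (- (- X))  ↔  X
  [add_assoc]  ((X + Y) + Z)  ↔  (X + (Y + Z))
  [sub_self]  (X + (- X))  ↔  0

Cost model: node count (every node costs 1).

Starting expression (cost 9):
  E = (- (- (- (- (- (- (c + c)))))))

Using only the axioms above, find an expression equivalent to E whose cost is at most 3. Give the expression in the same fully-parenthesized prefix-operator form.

(c + c)   [cost 3]

(1) (- (- (c + c)))  =[neg_neg →]=  (c + c)    ⊢ (- (- (- (- (c + c)))))
(2) (- (- (- (- (c + c)))))  =[neg_neg →]=  (- (- (c + c)))
(3) (- (- (c + c)))  =[neg_neg →]=  (c + c)    ⊢ cost 3, within 3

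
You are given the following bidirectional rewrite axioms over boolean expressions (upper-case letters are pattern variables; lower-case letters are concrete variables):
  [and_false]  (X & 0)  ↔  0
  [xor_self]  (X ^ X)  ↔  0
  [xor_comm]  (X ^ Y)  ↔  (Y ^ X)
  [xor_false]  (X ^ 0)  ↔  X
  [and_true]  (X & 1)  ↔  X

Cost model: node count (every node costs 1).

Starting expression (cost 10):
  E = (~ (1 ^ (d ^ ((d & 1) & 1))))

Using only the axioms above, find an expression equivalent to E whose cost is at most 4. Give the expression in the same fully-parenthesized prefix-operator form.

(1) (d & 1)  =[and_true →]=  d    ⊢ (~ (1 ^ (d ^ (d & 1))))
(2) (d & 1)  =[and_true →]=  d    ⊢ (~ (1 ^ (d ^ d)))
(3) (d ^ d)  =[xor_self →]=  0    ⊢ cost 4, within 4

(~ (1 ^ 0))   [cost 4]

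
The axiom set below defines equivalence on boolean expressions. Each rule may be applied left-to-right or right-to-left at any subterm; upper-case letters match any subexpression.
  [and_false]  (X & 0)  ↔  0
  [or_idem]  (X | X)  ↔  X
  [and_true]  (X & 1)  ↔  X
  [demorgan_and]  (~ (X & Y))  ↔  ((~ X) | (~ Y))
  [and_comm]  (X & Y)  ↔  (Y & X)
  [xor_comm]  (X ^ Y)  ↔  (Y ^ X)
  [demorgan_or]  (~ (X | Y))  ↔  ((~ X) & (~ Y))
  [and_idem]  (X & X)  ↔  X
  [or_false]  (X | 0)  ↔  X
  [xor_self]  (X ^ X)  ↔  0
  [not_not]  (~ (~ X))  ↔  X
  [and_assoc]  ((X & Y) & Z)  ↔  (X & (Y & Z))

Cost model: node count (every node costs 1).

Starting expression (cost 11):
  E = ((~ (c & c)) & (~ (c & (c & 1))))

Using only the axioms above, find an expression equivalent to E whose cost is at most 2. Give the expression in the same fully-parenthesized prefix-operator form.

step 1: and_true (→) rewrites (c & 1) into c, now ((~ (c & c)) & (~ (c & c)))
step 2: and_idem (→) rewrites ((~ (c & c)) & (~ (c & c))) into (~ (c & c))
step 3: and_idem (→) rewrites (c & c) into c, reaching cost 2 (bound 2)

(~ c)   [cost 2]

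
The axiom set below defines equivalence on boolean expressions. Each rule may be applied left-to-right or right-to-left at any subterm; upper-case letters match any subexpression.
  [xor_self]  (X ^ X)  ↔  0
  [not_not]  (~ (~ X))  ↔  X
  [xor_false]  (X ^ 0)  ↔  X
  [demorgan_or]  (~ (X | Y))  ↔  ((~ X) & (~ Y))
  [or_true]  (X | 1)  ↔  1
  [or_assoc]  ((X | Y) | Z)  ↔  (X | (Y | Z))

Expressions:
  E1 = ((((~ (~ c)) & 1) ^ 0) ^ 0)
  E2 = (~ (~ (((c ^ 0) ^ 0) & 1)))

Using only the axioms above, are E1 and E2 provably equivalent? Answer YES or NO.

YES

step 1: not_not (→) rewrites (~ (~ c)) into c, now (((c & 1) ^ 0) ^ 0)
step 2: xor_false (→) rewrites ((c & 1) ^ 0) into (c & 1), now ((c & 1) ^ 0)
step 3: xor_false (→) rewrites ((c & 1) ^ 0) into (c & 1)
step 4: xor_false (←) rewrites c into (c ^ 0), now ((c ^ 0) & 1)
step 5: xor_false (←) rewrites (c ^ 0) into ((c ^ 0) ^ 0), now (((c ^ 0) ^ 0) & 1)
step 6: not_not (←) rewrites (((c ^ 0) ^ 0) & 1) into (~ (~ (((c ^ 0) ^ 0) & 1))), which is E2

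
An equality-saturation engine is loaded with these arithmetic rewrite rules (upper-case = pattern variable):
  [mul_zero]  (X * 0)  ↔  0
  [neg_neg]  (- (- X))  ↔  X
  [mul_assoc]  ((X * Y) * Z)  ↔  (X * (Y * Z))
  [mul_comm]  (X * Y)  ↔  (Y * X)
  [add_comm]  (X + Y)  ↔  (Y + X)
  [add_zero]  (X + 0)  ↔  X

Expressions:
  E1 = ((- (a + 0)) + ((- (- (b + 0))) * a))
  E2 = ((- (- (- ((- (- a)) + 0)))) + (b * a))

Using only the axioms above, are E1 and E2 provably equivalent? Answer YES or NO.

(1) (a + 0)  =[add_zero →]=  a    ⊢ ((- a) + ((- (- (b + 0))) * a))
(2) (b + 0)  =[add_zero →]=  b    ⊢ ((- a) + ((- (- b)) * a))
(3) (- (- b))  =[neg_neg →]=  b    ⊢ ((- a) + (b * a))
(4) (- a)  =[neg_neg ←]=  (- (- (- a)))    ⊢ ((- (- (- a))) + (b * a))
(5) (- (- a))  =[add_zero ←]=  ((- (- a)) + 0)    ⊢ ((- ((- (- a)) + 0)) + (b * a))
(6) (- ((- (- a)) + 0))  =[neg_neg ←]=  (- (- (- ((- (- a)) + 0))))    ⊢ E2

YES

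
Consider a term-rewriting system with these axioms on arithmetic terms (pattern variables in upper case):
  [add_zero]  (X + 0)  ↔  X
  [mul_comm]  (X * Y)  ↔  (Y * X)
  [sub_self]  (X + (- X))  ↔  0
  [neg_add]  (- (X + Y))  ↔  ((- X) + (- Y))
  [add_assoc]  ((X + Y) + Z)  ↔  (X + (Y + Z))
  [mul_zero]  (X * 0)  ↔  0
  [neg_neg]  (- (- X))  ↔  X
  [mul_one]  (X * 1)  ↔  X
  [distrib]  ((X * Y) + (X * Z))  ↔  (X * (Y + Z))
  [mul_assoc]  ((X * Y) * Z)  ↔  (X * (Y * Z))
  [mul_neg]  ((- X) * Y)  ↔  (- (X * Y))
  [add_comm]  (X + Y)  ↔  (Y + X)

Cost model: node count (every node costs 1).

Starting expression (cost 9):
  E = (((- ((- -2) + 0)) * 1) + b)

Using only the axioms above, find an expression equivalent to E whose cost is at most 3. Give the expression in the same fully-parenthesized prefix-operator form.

(-2 + b)   [cost 3]

1. [mul_one →] ((- ((- -2) + 0)) * 1)  →  (- ((- -2) + 0));  E = ((- ((- -2) + 0)) + b)
2. [add_zero →] ((- -2) + 0)  →  (- -2);  E = ((- (- -2)) + b)
3. [neg_neg →] (- (- -2))  →  -2;  cost 3 ≤ 3, done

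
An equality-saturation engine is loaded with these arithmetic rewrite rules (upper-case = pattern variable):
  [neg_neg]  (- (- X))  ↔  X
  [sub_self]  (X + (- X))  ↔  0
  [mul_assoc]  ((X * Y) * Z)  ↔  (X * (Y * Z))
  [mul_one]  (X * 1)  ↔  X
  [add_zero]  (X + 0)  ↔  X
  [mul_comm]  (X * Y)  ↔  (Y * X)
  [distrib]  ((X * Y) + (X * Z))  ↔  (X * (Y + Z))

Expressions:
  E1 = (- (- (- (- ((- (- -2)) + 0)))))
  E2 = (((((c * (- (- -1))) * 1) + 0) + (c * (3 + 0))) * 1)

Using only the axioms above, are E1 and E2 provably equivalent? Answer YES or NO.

NO

Every axiom is a valid identity, so a rewrite proof would force E1 and E2 to agree under every assignment.
At c=0: E1 = -2 but E2 = 0; they differ, so no derivation exists.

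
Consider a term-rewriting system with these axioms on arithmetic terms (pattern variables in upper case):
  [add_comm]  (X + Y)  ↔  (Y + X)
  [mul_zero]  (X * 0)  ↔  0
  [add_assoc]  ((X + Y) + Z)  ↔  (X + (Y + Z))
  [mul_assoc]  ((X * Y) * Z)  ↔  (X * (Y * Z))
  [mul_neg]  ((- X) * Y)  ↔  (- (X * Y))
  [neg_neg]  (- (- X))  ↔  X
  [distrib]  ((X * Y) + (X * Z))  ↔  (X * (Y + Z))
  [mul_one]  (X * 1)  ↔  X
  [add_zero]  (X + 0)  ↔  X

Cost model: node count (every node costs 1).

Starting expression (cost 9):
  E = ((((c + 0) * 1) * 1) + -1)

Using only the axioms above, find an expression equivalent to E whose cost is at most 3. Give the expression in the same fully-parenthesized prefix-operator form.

1. [mul_one →] (((c + 0) * 1) * 1)  →  ((c + 0) * 1);  E = (((c + 0) * 1) + -1)
2. [mul_one →] ((c + 0) * 1)  →  (c + 0);  E = ((c + 0) + -1)
3. [add_zero →] (c + 0)  →  c;  cost 3 ≤ 3, done

(c + -1)   [cost 3]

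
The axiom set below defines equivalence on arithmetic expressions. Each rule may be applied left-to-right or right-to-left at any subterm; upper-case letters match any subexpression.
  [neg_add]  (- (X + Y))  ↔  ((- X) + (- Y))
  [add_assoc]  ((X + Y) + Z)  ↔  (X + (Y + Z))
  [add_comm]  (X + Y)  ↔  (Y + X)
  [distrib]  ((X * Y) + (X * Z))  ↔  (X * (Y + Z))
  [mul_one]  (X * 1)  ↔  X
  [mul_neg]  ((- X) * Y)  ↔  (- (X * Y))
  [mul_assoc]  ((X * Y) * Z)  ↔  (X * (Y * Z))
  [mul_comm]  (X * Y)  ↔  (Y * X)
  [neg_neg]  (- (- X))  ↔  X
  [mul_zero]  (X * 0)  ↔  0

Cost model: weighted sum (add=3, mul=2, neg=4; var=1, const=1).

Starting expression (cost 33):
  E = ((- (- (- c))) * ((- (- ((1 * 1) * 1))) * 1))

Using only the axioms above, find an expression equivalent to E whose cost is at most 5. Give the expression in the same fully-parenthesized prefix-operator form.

(1) ((- (- ((1 * 1) * 1))) * 1)  =[mul_one →]=  (- (- ((1 * 1) * 1)))    ⊢ ((- (- (- c))) * (- (- ((1 * 1) * 1))))
(2) (1 * 1)  =[mul_one →]=  1    ⊢ ((- (- (- c))) * (- (- (1 * 1))))
(3) (- (- (1 * 1)))  =[neg_neg →]=  (1 * 1)    ⊢ ((- (- (- c))) * (1 * 1))
(4) (1 * 1)  =[mul_one →]=  1    ⊢ ((- (- (- c))) * 1)
(5) (- (- (- c)))  =[neg_neg →]=  (- c)    ⊢ ((- c) * 1)
(6) ((- c) * 1)  =[mul_one →]=  (- c)    ⊢ cost 5, within 5

(- c)   [cost 5]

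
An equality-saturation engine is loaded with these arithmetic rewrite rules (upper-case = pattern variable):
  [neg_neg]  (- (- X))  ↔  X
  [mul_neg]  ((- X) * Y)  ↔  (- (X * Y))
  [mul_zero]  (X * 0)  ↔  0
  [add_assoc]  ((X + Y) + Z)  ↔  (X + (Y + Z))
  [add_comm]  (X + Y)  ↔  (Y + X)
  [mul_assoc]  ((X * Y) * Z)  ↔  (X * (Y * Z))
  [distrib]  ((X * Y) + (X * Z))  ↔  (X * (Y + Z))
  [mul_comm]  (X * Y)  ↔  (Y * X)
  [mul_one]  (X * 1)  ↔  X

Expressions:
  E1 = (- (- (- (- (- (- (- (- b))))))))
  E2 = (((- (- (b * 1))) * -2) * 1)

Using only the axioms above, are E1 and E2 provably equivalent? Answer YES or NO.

NO

The axioms are sound identities: if E1 ↔* E2 then E1 and E2 evaluate identically under any assignment.
Under b=1: E1 evaluates to 1, E2 to -2. Distinct ⇒ no rewrite sequence connects them.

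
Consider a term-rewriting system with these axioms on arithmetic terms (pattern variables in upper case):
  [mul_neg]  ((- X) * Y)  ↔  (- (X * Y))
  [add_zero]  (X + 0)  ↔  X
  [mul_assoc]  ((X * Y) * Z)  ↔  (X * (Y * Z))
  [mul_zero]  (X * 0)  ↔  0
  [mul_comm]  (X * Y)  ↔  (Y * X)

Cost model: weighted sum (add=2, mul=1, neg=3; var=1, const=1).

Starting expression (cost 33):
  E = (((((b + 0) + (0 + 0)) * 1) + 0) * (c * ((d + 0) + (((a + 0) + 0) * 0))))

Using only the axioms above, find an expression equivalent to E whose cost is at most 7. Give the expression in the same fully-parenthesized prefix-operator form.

((d * c) * (1 * b))   [cost 7]

step 1: add_zero (→) rewrites ((a + 0) + 0) into (a + 0), now (((((b + 0) + (0 + 0)) * 1) + 0) * (c * ((d + 0) + ((a + 0) * 0))))
step 2: add_zero (→) rewrites (b + 0) into b, now ((((b + (0 + 0)) * 1) + 0) * (c * ((d + 0) + ((a + 0) * 0))))
step 3: add_zero (→) rewrites (((b + (0 + 0)) * 1) + 0) into ((b + (0 + 0)) * 1), now (((b + (0 + 0)) * 1) * (c * ((d + 0) + ((a + 0) * 0))))
step 4: add_zero (→) rewrites (0 + 0) into 0, now (((b + 0) * 1) * (c * ((d + 0) + ((a + 0) * 0))))
step 5: mul_comm (→) rewrites (c * ((d + 0) + ((a + 0) * 0))) into (((d + 0) + ((a + 0) * 0)) * c), now (((b + 0) * 1) * (((d + 0) + ((a + 0) * 0)) * c))
step 6: add_zero (→) rewrites (b + 0) into b, now ((b * 1) * (((d + 0) + ((a + 0) * 0)) * c))
step 7: add_zero (→) rewrites (a + 0) into a, now ((b * 1) * (((d + 0) + (a * 0)) * c))
step 8: mul_zero (→) rewrites (a * 0) into 0, now ((b * 1) * (((d + 0) + 0) * c))
step 9: add_zero (→) rewrites (d + 0) into d, now ((b * 1) * ((d + 0) * c))
step 10: mul_comm (→) rewrites ((b * 1) * ((d + 0) * c)) into (((d + 0) * c) * (b * 1))
step 11: mul_comm (→) rewrites (b * 1) into (1 * b), now (((d + 0) * c) * (1 * b))
step 12: add_zero (→) rewrites (d + 0) into d, reaching cost 7 (bound 7)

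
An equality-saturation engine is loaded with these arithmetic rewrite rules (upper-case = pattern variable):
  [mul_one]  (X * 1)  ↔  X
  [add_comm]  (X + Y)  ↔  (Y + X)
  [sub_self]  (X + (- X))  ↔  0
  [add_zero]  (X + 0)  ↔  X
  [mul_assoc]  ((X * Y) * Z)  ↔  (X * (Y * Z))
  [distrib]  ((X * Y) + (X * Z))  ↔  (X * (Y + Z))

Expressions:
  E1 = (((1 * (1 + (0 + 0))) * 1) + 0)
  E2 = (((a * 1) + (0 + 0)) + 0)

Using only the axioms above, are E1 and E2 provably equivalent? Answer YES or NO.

NO

Every axiom is a valid identity, so a rewrite proof would force E1 and E2 to agree under every assignment.
At a=0: E1 = 1 but E2 = 0; they differ, so no derivation exists.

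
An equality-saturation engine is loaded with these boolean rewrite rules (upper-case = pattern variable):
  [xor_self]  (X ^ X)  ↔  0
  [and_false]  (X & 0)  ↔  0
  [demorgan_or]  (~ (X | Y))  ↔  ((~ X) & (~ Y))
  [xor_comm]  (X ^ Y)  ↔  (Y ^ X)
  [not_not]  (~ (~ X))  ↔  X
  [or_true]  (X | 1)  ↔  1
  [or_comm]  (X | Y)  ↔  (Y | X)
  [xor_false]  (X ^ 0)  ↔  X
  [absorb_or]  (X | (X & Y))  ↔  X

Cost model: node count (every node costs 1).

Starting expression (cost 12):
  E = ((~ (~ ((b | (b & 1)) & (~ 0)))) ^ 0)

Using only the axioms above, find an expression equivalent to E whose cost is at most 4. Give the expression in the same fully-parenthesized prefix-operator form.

(1) ((~ (~ ((b | (b & 1)) & (~ 0)))) ^ 0)  =[xor_false →]=  (~ (~ ((b | (b & 1)) & (~ 0))))
(2) (~ (~ ((b | (b & 1)) & (~ 0))))  =[not_not →]=  ((b | (b & 1)) & (~ 0))
(3) (b | (b & 1))  =[absorb_or →]=  b    ⊢ cost 4, within 4

(b & (~ 0))   [cost 4]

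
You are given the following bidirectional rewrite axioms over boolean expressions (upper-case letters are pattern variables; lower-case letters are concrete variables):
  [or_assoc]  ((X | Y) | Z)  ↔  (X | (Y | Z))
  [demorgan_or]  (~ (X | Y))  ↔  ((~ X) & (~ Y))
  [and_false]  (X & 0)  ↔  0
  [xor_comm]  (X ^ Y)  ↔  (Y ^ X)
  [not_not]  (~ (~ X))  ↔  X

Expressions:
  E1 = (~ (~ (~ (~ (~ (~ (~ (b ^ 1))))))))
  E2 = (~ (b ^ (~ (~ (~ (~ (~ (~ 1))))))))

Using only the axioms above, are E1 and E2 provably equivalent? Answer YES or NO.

step 1: not_not (→) rewrites (~ (~ (~ (~ (~ (~ (b ^ 1))))))) into (~ (~ (~ (~ (b ^ 1))))), now (~ (~ (~ (~ (~ (b ^ 1))))))
step 2: not_not (→) rewrites (~ (~ (~ (~ (~ (b ^ 1)))))) into (~ (~ (~ (b ^ 1))))
step 3: not_not (→) rewrites (~ (~ (~ (b ^ 1)))) into (~ (b ^ 1))
step 4: not_not (←) rewrites 1 into (~ (~ 1)), now (~ (b ^ (~ (~ 1))))
step 5: not_not (←) rewrites 1 into (~ (~ 1)), now (~ (b ^ (~ (~ (~ (~ 1))))))
step 6: not_not (←) rewrites 1 into (~ (~ 1)), which is E2

YES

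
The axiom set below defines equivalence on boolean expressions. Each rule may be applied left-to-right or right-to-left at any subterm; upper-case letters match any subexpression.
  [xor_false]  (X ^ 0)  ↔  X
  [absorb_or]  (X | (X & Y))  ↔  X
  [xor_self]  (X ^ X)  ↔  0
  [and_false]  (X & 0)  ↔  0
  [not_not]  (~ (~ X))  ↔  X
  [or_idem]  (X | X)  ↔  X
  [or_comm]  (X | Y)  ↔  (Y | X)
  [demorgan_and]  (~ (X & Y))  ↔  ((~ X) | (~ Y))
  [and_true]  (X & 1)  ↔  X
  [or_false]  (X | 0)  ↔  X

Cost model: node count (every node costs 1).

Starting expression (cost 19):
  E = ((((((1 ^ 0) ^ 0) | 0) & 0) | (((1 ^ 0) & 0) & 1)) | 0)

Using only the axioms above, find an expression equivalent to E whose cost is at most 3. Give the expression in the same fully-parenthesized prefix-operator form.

(1 & 0)   [cost 3]

1. [or_false →] (((1 ^ 0) ^ 0) | 0)  →  ((1 ^ 0) ^ 0);  E = (((((1 ^ 0) ^ 0) & 0) | (((1 ^ 0) & 0) & 1)) | 0)
2. [or_comm →] ((((1 ^ 0) ^ 0) & 0) | (((1 ^ 0) & 0) & 1))  →  ((((1 ^ 0) & 0) & 1) | (((1 ^ 0) ^ 0) & 0));  E = (((((1 ^ 0) & 0) & 1) | (((1 ^ 0) ^ 0) & 0)) | 0)
3. [or_false →] (((((1 ^ 0) & 0) & 1) | (((1 ^ 0) ^ 0) & 0)) | 0)  →  ((((1 ^ 0) & 0) & 1) | (((1 ^ 0) ^ 0) & 0))
4. [and_true →] (((1 ^ 0) & 0) & 1)  →  ((1 ^ 0) & 0);  E = (((1 ^ 0) & 0) | (((1 ^ 0) ^ 0) & 0))
5. [xor_false →] (1 ^ 0)  →  1;  E = (((1 ^ 0) & 0) | ((1 ^ 0) & 0))
6. [or_idem →] (((1 ^ 0) & 0) | ((1 ^ 0) & 0))  →  ((1 ^ 0) & 0)
7. [xor_false →] (1 ^ 0)  →  1;  cost 3 ≤ 3, done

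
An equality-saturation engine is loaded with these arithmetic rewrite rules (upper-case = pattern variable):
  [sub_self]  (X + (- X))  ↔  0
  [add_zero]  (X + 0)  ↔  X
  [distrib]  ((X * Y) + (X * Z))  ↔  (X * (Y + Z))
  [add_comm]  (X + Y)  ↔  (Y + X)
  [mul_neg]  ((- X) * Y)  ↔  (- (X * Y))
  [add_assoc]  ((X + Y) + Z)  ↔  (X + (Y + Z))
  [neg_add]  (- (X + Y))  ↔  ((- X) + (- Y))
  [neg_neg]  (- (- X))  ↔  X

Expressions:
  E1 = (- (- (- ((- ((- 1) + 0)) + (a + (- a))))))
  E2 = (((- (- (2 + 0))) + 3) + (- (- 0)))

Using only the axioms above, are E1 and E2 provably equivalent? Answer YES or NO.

All listed rules preserve value, hence provable equivalence implies equal values everywhere; look for a separating assignment.
a=0 gives E1 ↦ -1, E2 ↦ 5; values differ ⇒ not provably equivalent.

NO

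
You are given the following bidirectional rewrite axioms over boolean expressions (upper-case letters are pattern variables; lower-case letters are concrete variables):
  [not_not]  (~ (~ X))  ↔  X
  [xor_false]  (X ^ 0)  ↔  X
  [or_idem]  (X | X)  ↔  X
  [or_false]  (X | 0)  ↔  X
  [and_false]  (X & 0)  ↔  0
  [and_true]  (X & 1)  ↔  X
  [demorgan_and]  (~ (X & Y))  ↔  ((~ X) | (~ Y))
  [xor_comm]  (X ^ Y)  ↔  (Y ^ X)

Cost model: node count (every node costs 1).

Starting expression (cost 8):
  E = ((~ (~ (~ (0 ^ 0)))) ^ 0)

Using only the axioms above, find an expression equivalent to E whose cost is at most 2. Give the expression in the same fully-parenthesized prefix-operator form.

(~ 0)   [cost 2]

1. [not_not →] (~ (~ (0 ^ 0)))  →  (0 ^ 0);  E = ((~ (0 ^ 0)) ^ 0)
2. [xor_false →] ((~ (0 ^ 0)) ^ 0)  →  (~ (0 ^ 0))
3. [xor_false →] (0 ^ 0)  →  0;  cost 2 ≤ 2, done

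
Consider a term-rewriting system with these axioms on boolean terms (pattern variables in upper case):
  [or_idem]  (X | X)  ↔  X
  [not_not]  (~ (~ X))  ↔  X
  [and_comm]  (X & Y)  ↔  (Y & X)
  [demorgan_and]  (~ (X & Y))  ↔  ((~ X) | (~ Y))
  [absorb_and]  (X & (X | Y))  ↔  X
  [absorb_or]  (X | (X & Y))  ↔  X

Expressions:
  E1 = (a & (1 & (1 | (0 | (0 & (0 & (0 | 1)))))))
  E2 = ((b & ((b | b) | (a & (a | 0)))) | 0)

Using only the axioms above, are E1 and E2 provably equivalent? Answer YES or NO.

All listed rules preserve value, hence provable equivalence implies equal values everywhere; look for a separating assignment.
a=0, b=1 gives E1 ↦ 0, E2 ↦ 1; values differ ⇒ not provably equivalent.

NO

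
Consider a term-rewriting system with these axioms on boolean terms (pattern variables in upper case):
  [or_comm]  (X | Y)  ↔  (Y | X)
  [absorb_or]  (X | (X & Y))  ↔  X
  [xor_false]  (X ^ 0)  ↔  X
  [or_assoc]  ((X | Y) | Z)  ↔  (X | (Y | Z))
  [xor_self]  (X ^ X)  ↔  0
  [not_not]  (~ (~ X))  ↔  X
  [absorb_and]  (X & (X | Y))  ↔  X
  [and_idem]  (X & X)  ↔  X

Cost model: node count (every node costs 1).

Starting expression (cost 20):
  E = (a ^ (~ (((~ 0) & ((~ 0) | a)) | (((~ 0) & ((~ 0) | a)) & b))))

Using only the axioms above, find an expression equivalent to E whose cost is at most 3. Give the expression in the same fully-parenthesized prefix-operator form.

(a ^ 0)   [cost 3]

step 1: absorb_or (→) rewrites (((~ 0) & ((~ 0) | a)) | (((~ 0) & ((~ 0) | a)) & b)) into ((~ 0) & ((~ 0) | a)), now (a ^ (~ ((~ 0) & ((~ 0) | a))))
step 2: absorb_and (→) rewrites ((~ 0) & ((~ 0) | a)) into (~ 0), now (a ^ (~ (~ 0)))
step 3: not_not (→) rewrites (~ (~ 0)) into 0, reaching cost 3 (bound 3)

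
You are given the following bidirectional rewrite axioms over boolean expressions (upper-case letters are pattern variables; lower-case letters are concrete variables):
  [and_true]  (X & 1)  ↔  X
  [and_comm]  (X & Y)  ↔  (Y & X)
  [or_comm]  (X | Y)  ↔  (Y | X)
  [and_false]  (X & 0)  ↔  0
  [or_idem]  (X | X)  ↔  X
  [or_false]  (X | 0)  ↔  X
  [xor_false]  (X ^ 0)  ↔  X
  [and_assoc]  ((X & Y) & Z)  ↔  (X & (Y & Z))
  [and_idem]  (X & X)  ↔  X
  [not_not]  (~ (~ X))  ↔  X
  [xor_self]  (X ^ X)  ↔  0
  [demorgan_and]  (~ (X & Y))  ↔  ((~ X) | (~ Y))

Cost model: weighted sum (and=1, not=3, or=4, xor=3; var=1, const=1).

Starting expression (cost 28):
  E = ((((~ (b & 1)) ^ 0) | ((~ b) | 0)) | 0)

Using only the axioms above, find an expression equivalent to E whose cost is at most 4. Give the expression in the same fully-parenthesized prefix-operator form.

(~ b)   [cost 4]

(1) ((~ (b & 1)) ^ 0)  =[xor_false →]=  (~ (b & 1))    ⊢ (((~ (b & 1)) | ((~ b) | 0)) | 0)
(2) (b & 1)  =[and_true →]=  b    ⊢ (((~ b) | ((~ b) | 0)) | 0)
(3) ((~ b) | 0)  =[or_false →]=  (~ b)    ⊢ (((~ b) | (~ b)) | 0)
(4) (((~ b) | (~ b)) | 0)  =[or_false →]=  ((~ b) | (~ b))
(5) ((~ b) | (~ b))  =[or_idem →]=  (~ b)    ⊢ cost 4, within 4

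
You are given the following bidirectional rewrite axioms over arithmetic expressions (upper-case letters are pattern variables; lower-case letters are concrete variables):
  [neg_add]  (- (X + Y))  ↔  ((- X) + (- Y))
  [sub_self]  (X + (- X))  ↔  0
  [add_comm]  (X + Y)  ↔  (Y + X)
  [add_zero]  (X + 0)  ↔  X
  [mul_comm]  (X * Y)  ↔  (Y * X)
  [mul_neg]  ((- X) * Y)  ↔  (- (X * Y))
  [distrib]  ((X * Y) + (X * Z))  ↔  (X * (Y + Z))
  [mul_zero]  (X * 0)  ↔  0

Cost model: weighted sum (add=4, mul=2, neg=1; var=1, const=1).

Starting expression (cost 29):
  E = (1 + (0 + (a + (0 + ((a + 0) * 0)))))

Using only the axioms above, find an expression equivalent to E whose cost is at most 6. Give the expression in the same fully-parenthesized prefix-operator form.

1. [add_zero →] (a + 0)  →  a;  E = (1 + (0 + (a + (0 + (a * 0)))))
2. [add_comm →] (0 + (a + (0 + (a * 0))))  →  ((a + (0 + (a * 0))) + 0);  E = (1 + ((a + (0 + (a * 0))) + 0))
3. [add_comm →] (0 + (a * 0))  →  ((a * 0) + 0);  E = (1 + ((a + ((a * 0) + 0)) + 0))
4. [add_zero →] ((a * 0) + 0)  →  (a * 0);  E = (1 + ((a + (a * 0)) + 0))
5. [add_zero →] ((a + (a * 0)) + 0)  →  (a + (a * 0));  E = (1 + (a + (a * 0)))
6. [mul_zero →] (a * 0)  →  0;  E = (1 + (a + 0))
7. [add_comm →] (1 + (a + 0))  →  ((a + 0) + 1)
8. [add_zero →] (a + 0)  →  a;  cost 6 ≤ 6, done

(a + 1)   [cost 6]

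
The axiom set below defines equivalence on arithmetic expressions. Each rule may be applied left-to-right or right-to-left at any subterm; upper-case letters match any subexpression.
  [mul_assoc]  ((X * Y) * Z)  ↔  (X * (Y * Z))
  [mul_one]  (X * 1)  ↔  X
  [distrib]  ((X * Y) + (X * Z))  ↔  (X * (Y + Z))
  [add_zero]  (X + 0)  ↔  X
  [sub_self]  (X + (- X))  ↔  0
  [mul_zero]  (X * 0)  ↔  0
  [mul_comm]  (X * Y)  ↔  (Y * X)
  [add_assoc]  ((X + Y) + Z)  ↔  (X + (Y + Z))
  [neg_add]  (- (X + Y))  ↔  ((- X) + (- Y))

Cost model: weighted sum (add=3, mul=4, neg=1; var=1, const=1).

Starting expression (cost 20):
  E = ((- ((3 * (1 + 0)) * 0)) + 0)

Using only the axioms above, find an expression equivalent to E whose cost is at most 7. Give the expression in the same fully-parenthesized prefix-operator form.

(1) (1 + 0)  =[add_zero →]=  1    ⊢ ((- ((3 * 1) * 0)) + 0)
(2) ((- ((3 * 1) * 0)) + 0)  =[add_zero →]=  (- ((3 * 1) * 0))
(3) (3 * 1)  =[mul_one →]=  3    ⊢ cost 7, within 7

(- (3 * 0))   [cost 7]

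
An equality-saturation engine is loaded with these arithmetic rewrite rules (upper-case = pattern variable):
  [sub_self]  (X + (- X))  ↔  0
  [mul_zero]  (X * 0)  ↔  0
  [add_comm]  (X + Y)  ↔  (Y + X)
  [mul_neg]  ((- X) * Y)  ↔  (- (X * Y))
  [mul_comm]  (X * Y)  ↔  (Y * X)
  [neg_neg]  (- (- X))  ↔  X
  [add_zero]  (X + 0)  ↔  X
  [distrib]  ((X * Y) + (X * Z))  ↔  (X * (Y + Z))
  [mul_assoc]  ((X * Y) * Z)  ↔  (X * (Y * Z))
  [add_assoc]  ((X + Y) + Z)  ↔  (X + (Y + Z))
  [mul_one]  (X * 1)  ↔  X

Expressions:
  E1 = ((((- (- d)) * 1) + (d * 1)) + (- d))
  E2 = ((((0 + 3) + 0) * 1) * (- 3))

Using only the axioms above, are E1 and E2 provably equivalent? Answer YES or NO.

NO

All listed rules preserve value, hence provable equivalence implies equal values everywhere; look for a separating assignment.
d=0 gives E1 ↦ 0, E2 ↦ -9; values differ ⇒ not provably equivalent.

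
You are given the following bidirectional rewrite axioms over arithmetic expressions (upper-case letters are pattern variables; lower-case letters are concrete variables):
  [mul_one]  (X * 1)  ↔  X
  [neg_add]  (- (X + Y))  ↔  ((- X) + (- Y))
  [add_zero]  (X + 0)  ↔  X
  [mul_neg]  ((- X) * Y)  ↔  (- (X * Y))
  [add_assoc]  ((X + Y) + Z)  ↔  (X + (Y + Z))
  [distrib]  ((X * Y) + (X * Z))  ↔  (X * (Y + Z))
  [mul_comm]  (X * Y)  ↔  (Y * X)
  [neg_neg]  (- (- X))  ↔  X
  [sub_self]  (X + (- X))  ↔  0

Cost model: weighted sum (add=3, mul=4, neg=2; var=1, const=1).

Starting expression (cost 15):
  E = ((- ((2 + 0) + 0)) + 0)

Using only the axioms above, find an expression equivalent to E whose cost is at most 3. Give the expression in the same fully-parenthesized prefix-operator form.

(1) ((2 + 0) + 0)  =[add_zero →]=  (2 + 0)    ⊢ ((- (2 + 0)) + 0)
(2) (2 + 0)  =[add_zero →]=  2    ⊢ ((- 2) + 0)
(3) ((- 2) + 0)  =[add_zero →]=  (- 2)    ⊢ cost 3, within 3

(- 2)   [cost 3]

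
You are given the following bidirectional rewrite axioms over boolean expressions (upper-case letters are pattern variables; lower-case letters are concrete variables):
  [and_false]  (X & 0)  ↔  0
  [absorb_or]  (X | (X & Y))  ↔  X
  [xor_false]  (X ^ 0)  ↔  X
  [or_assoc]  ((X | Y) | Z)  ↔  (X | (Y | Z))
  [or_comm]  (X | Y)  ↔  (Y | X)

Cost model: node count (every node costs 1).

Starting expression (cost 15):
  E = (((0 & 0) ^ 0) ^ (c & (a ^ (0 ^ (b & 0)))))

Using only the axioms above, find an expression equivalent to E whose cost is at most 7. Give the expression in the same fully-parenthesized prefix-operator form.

step 1: and_false (→) rewrites (b & 0) into 0, now (((0 & 0) ^ 0) ^ (c & (a ^ (0 ^ 0))))
step 2: xor_false (→) rewrites (0 ^ 0) into 0, now (((0 & 0) ^ 0) ^ (c & (a ^ 0)))
step 3: xor_false (→) rewrites (a ^ 0) into a, now (((0 & 0) ^ 0) ^ (c & a))
step 4: xor_false (→) rewrites ((0 & 0) ^ 0) into (0 & 0), reaching cost 7 (bound 7)

((0 & 0) ^ (c & a))   [cost 7]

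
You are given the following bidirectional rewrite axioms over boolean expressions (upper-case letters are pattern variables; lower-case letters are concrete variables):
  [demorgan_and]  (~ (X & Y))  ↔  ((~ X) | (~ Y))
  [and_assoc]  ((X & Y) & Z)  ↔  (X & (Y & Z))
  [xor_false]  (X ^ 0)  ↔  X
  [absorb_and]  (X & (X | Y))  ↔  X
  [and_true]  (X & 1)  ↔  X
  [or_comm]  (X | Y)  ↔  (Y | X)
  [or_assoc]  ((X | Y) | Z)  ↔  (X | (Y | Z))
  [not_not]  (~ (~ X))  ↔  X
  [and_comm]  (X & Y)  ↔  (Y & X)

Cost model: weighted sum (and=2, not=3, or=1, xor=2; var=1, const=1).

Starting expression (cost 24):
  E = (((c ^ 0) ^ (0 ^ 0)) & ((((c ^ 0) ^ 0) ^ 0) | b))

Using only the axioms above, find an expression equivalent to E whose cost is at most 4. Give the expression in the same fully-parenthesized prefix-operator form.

(1) ((c ^ 0) ^ 0)  =[xor_false →]=  (c ^ 0)    ⊢ (((c ^ 0) ^ (0 ^ 0)) & (((c ^ 0) ^ 0) | b))
(2) (0 ^ 0)  =[xor_false →]=  0    ⊢ (((c ^ 0) ^ 0) & (((c ^ 0) ^ 0) | b))
(3) (((c ^ 0) ^ 0) & (((c ^ 0) ^ 0) | b))  =[absorb_and →]=  ((c ^ 0) ^ 0)
(4) ((c ^ 0) ^ 0)  =[xor_false →]=  (c ^ 0)    ⊢ cost 4, within 4

(c ^ 0)   [cost 4]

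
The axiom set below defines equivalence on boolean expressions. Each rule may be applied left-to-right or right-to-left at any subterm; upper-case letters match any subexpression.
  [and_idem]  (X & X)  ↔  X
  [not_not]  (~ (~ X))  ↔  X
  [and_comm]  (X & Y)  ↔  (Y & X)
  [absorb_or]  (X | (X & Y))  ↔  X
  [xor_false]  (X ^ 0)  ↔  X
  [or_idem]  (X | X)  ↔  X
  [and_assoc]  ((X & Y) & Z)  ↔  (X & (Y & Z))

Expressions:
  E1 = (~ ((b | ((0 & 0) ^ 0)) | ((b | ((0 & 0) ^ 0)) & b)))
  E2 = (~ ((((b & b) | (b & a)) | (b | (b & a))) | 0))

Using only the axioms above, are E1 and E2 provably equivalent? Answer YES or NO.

YES

(1) ((b | ((0 & 0) ^ 0)) | ((b | ((0 & 0) ^ 0)) & b))  =[absorb_or →]=  (b | ((0 & 0) ^ 0))    ⊢ (~ (b | ((0 & 0) ^ 0)))
(2) (0 & 0)  =[and_idem →]=  0    ⊢ (~ (b | (0 ^ 0)))
(3) (0 ^ 0)  =[xor_false →]=  0    ⊢ (~ (b | 0))
(4) b  =[absorb_or ←]=  (b | (b & a))    ⊢ (~ ((b | (b & a)) | 0))
(5) (b | (b & a))  =[or_idem ←]=  ((b | (b & a)) | (b | (b & a)))    ⊢ (~ (((b | (b & a)) | (b | (b & a))) | 0))
(6) b  =[and_idem ←]=  (b & b)    ⊢ E2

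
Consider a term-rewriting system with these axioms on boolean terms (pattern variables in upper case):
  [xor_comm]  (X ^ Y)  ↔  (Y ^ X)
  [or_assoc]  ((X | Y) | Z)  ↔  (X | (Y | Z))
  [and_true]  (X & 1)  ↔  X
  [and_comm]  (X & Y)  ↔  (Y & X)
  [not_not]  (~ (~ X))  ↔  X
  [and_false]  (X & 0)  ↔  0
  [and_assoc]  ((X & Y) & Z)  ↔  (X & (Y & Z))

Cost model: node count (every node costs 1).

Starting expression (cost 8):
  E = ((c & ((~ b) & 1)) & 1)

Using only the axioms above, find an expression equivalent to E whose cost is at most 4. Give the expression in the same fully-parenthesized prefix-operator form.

step 1: and_true (→) rewrites ((~ b) & 1) into (~ b), now ((c & (~ b)) & 1)
step 2: and_assoc (→) rewrites ((c & (~ b)) & 1) into (c & ((~ b) & 1))
step 3: and_true (→) rewrites ((~ b) & 1) into (~ b), reaching cost 4 (bound 4)

(c & (~ b))   [cost 4]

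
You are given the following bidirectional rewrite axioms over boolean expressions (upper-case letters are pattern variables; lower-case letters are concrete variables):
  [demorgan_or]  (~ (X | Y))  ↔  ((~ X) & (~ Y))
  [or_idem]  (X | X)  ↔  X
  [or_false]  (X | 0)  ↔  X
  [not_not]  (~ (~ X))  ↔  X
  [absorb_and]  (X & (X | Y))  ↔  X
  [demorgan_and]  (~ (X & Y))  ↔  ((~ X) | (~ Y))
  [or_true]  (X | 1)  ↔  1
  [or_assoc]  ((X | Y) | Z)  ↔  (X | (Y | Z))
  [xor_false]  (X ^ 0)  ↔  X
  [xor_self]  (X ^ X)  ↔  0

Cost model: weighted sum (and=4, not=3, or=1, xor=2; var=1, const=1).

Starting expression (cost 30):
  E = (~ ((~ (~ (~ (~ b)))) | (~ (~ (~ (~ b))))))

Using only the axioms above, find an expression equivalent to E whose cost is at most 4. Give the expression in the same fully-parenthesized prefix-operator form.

step 1: or_idem (→) rewrites ((~ (~ (~ (~ b)))) | (~ (~ (~ (~ b))))) into (~ (~ (~ (~ b)))), now (~ (~ (~ (~ (~ b)))))
step 2: not_not (→) rewrites (~ (~ b)) into b, now (~ (~ (~ b)))
step 3: not_not (→) rewrites (~ (~ b)) into b, reaching cost 4 (bound 4)

(~ b)   [cost 4]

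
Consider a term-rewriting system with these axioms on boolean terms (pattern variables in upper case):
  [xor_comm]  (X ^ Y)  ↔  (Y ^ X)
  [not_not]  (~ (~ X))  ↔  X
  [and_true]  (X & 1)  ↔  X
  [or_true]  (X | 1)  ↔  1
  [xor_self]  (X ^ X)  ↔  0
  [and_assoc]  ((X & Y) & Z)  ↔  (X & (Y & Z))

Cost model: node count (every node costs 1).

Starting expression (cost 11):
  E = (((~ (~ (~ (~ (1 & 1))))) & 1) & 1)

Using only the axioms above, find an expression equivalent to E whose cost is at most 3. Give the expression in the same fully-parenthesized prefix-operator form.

step 1: not_not (→) rewrites (~ (~ (~ (1 & 1)))) into (~ (1 & 1)), now (((~ (~ (1 & 1))) & 1) & 1)
step 2: and_true (→) rewrites (((~ (~ (1 & 1))) & 1) & 1) into ((~ (~ (1 & 1))) & 1)
step 3: and_true (→) rewrites ((~ (~ (1 & 1))) & 1) into (~ (~ (1 & 1)))
step 4: and_true (→) rewrites (1 & 1) into 1, reaching cost 3 (bound 3)

(~ (~ 1))   [cost 3]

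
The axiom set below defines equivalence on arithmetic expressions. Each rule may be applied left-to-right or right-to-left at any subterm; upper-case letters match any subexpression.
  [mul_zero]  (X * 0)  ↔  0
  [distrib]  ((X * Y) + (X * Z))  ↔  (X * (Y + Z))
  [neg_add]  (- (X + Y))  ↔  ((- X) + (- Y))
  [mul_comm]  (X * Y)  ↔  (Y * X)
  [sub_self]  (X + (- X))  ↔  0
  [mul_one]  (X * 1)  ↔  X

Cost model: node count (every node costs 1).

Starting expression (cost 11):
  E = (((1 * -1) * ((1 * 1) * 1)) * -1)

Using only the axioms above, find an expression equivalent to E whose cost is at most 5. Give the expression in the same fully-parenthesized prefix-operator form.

((-1 * 1) * -1)   [cost 5]

1. [mul_one →] ((1 * 1) * 1)  →  (1 * 1);  E = (((1 * -1) * (1 * 1)) * -1)
2. [mul_one →] (1 * 1)  →  1;  E = (((1 * -1) * 1) * -1)
3. [mul_comm →] (1 * -1)  →  (-1 * 1);  E = (((-1 * 1) * 1) * -1)
4. [mul_one →] (-1 * 1)  →  -1;  cost 5 ≤ 5, done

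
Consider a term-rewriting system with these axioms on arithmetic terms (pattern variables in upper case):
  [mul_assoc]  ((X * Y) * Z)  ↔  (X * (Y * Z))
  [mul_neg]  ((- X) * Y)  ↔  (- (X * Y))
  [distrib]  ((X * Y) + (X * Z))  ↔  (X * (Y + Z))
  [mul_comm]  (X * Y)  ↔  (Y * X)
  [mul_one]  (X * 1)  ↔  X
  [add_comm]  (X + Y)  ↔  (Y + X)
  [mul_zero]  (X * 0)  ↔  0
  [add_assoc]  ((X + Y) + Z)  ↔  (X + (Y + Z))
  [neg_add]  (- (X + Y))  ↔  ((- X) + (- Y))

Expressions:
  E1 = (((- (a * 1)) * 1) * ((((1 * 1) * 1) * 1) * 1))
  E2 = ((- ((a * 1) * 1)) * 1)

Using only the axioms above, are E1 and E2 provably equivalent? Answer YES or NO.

YES

(1) ((1 * 1) * 1)  =[mul_one →]=  (1 * 1)    ⊢ (((- (a * 1)) * 1) * (((1 * 1) * 1) * 1))
(2) (((1 * 1) * 1) * 1)  =[mul_one →]=  ((1 * 1) * 1)    ⊢ (((- (a * 1)) * 1) * ((1 * 1) * 1))
(3) (a * 1)  =[mul_one →]=  a    ⊢ (((- a) * 1) * ((1 * 1) * 1))
(4) ((- a) * 1)  =[mul_one →]=  (- a)    ⊢ ((- a) * ((1 * 1) * 1))
(5) ((1 * 1) * 1)  =[mul_one →]=  (1 * 1)    ⊢ ((- a) * (1 * 1))
(6) (1 * 1)  =[mul_one →]=  1    ⊢ ((- a) * 1)
(7) ((- a) * 1)  =[mul_one →]=  (- a)
(8) a  =[mul_one ←]=  (a * 1)    ⊢ (- (a * 1))
(9) 1  =[mul_one ←]=  (1 * 1)    ⊢ (- (a * (1 * 1)))
(10) (a * (1 * 1))  =[mul_assoc ←]=  ((a * 1) * 1)    ⊢ (- ((a * 1) * 1))
(11) (- ((a * 1) * 1))  =[mul_one ←]=  ((- ((a * 1) * 1)) * 1)    ⊢ E2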